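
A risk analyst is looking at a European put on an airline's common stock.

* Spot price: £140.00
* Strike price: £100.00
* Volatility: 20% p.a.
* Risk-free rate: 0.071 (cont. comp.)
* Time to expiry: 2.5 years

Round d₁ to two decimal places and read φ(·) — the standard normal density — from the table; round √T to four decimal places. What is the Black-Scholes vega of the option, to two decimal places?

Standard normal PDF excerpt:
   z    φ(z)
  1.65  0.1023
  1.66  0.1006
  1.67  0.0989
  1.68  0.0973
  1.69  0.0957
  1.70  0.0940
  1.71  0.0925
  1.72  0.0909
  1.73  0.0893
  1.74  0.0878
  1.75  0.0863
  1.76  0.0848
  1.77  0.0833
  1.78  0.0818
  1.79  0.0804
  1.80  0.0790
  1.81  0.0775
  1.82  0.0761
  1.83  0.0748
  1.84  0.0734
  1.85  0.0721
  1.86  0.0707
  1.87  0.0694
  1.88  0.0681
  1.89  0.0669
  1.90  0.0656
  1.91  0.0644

18.11

σ√T = 0.2·√2.5 = 0.3162
d₁ = [ln(140/100) + (0.071 + ½·0.2²)·2.5] / (σ√T) = (0.3365 + 0.2275) / 0.3162 = 1.7834 ⇒ 1.78
√T = √2.5 = 1.5811
φ(d₁) = φ(1.78) = 0.0818
vega = S·φ(d₁)·√T = 140·0.0818·1.5811 = 18.1068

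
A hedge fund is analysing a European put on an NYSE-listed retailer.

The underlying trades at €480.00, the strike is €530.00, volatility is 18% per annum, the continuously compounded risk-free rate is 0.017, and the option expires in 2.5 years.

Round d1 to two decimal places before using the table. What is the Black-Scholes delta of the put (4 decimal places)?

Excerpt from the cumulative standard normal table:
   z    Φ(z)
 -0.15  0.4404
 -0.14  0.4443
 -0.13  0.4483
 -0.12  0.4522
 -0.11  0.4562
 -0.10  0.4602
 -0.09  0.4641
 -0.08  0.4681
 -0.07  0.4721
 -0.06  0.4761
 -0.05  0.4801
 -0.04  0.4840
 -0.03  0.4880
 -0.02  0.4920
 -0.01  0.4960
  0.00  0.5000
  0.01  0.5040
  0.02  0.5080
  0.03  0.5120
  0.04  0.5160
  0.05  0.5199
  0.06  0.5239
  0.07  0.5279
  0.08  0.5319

-0.5239

T = 2.5;  σ√T = 0.2846
ln(S/K) + (r + σ²/2)T = ln(480/530) + (0.017 + 0.18²/2)·2.5 = -0.0991 + 0.0830 = -0.0161
d₁ = -0.0161 / 0.2846 = -0.0565 which rounds to -0.06
N(d₁) = N(-0.06) = 0.4761
Δ_put = N(d₁) − 1 = 0.4761 − 1 = -0.5239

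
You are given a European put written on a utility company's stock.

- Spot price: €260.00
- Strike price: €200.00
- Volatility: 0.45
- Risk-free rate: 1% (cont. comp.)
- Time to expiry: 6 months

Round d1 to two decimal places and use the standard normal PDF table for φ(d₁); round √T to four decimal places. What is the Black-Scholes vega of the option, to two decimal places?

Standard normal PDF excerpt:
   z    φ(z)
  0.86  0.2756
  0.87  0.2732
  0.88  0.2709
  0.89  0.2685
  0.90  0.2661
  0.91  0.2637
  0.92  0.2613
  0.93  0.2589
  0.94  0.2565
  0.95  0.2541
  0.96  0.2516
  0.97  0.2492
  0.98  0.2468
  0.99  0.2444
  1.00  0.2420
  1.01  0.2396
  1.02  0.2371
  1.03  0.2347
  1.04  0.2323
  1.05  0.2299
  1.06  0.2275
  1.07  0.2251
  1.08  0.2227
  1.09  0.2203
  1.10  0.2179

44.49

σ√T = 0.45 × 0.7071 = 0.3182
d₁ = [ln(260/200) + (0.01 + ½·0.45²)·0.5] / (σ√T) = (0.2624 + 0.0556) / 0.3182 = 0.9993 ≈ 1.00
√T = √0.5 = 0.7071
φ(d₁) = φ(1.00) = 0.2420
vega = S·φ(d₁)·√T = 260·0.2420·0.7071 = 44.4907
(Call and put vega coincide under Black-Scholes.)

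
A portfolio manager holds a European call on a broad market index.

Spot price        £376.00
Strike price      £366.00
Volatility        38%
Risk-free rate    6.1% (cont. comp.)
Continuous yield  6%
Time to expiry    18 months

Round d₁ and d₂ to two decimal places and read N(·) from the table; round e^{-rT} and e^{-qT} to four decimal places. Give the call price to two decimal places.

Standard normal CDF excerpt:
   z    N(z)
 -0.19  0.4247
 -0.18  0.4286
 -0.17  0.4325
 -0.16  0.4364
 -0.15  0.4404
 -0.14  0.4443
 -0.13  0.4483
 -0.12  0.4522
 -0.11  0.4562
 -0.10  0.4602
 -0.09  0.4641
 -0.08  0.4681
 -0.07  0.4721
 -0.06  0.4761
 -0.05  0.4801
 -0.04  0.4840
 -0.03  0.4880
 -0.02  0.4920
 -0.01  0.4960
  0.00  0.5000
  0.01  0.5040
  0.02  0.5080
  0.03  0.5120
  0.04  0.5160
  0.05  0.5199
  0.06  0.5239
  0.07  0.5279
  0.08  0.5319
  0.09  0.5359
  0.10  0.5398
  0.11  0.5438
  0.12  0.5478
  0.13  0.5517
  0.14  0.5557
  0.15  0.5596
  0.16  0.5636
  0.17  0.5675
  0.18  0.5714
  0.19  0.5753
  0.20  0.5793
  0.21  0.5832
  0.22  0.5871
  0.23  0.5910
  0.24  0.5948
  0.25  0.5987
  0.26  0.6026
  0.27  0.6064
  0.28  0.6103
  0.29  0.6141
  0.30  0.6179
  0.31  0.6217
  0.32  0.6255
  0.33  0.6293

σ√T = 0.38 × 1.2247 = 0.4654
d₁ = [ln(376/366) + (0.061 − 0.06 + 0.38²/2)·1.5] / 0.4654 = [0.0270 + 0.1098] / 0.4654 = 0.2938 → 0.29
d₂ = d₁ − σ√T = 0.2938 − 0.4654 = -0.1716 → -0.17
e^(−qT) = e^(−0.06·1.5) = 0.9139;  e^(−rT) = e^(−0.061·1.5) = 0.9126
N(d₁) = N(0.29) = 0.6141;  N(d₂) = N(-0.17) = 0.4325
C = 376·0.9139·0.6141 − 366·0.9126·0.4325 = 211.0210 − 144.4600 = 66.5610

£66.56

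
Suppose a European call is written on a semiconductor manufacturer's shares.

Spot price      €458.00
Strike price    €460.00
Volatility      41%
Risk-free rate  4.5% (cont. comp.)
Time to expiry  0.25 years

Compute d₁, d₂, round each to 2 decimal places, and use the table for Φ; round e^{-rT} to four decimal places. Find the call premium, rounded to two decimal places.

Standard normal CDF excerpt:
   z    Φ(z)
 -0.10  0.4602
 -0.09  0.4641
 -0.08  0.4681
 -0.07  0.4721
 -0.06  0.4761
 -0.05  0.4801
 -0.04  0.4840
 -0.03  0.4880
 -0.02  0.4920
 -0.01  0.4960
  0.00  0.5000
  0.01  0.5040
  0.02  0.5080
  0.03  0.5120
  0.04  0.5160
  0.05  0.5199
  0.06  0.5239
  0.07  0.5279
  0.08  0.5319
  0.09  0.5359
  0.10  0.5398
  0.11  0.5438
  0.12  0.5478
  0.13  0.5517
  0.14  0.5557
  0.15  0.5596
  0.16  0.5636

€39.78

σ√T = 0.41 × 0.5000 = 0.2050
d₁ = [ln(458/460) + (0.045 + ½·0.41²)·0.25] / (σ√T) = (-0.0044 + 0.0323) / 0.2050 = 0.1361 ⇒ 0.14
d₂ = 0.1361 − 0.2050 = -0.0689 ⇒ -0.07
e^(−rT) = e^(−0.045·0.25) = 0.9888
N(d₁) = N(0.14) = 0.5557;  N(d₂) = N(-0.07) = 0.4721
C = 458·0.5557 − 460·0.9888·0.4721 = 254.5106 − 214.7337 = 39.7769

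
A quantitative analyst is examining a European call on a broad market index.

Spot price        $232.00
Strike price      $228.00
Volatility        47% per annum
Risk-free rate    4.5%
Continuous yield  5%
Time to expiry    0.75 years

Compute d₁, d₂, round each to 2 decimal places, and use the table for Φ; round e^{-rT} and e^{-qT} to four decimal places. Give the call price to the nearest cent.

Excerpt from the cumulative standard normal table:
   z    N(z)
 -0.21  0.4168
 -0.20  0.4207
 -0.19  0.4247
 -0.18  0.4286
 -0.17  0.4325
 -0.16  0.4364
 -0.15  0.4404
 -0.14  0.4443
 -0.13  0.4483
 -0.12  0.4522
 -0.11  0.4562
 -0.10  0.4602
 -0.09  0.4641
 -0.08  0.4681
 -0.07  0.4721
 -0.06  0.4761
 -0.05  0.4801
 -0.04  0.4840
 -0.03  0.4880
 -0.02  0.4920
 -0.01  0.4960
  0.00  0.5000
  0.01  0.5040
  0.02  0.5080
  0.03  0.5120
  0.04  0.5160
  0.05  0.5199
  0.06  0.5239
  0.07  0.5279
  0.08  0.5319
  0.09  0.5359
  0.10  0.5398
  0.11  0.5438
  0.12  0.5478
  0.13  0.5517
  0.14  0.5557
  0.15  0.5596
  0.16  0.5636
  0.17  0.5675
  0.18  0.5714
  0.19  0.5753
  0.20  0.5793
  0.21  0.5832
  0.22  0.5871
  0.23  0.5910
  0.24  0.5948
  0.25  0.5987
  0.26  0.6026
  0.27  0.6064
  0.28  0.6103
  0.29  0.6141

σ√T = 0.47 × 0.8660 = 0.4070
ln(S/K) + (r − q + σ²/2)T = ln(232/228) + (0.045 − 0.05 + 0.47²/2)·0.75 = 0.0174 + 0.0791 = 0.0965
d₁ = 0.0965 / 0.4070 = 0.2370 which rounds to 0.24
d₂ = d₁ − σ√T = 0.2370 − 0.4070 = -0.1700 which rounds to -0.17
exp(−qT) = exp(−0.05·0.75) = 0.9632;  exp(−rT) = exp(−0.045·0.75) = 0.9668
N(d₁) = N(0.24) = 0.5948;  N(d₂) = N(-0.17) = 0.4325
C = 232·0.9632·0.5948 − 228·0.9668·0.4325 = 132.9154 − 95.3361 = 37.5793

$37.58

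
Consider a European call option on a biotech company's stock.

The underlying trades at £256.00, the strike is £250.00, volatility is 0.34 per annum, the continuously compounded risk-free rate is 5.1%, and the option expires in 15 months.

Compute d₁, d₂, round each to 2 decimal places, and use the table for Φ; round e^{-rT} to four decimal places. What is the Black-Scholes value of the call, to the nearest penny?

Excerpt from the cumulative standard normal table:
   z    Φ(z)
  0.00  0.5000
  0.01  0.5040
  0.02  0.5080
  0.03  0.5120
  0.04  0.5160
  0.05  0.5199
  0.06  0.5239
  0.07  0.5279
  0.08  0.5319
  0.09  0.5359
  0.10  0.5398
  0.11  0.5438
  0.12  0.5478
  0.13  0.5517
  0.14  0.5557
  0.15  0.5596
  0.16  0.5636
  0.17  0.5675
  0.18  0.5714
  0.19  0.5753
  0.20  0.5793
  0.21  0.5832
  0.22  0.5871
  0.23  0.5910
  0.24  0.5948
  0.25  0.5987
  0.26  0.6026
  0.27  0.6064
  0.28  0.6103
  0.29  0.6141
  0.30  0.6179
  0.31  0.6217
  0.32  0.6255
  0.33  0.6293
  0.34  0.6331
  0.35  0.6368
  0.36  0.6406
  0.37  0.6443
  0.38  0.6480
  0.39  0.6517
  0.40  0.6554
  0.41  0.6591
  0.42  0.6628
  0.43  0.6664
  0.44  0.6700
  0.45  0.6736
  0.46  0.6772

£48.65

σ√T = 0.34·√1.25 = 0.3801
d₁ = [ln(256/250) + (0.051 + 0.34²/2)·1.25] / 0.3801 = [0.0237 + 0.1360] / 0.3801 = 0.4202 → 0.42
d₂ = d₁ − σ√T = 0.4202 − 0.3801 = 0.0400 → 0.04
e^(−rT) = e^(−0.051·1.25) = 0.9382
N(d₁) = N(0.42) = 0.6628;  N(d₂) = N(0.04) = 0.5160
C = 256·0.6628 − 250·0.9382·0.5160 = 169.6768 − 121.0278 = 48.6490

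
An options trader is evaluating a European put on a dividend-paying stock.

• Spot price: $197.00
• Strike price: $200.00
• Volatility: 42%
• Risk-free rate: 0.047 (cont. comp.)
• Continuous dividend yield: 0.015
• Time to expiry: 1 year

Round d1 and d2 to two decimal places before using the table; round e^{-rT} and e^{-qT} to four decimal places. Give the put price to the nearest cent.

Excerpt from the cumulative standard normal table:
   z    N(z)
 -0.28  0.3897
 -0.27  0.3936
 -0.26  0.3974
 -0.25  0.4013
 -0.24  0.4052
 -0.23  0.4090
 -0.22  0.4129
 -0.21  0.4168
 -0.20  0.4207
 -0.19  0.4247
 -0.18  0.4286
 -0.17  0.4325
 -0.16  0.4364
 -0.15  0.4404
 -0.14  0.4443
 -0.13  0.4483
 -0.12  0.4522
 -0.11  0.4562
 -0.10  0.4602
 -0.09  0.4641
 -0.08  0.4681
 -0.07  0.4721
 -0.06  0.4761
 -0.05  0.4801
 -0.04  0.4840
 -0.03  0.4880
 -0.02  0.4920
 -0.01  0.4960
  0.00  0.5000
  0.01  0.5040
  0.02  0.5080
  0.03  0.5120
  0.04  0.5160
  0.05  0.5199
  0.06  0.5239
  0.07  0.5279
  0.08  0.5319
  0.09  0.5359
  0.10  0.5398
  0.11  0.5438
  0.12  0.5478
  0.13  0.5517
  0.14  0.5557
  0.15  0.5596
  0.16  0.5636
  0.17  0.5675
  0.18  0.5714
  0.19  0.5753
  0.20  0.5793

T = 1;  σ√T = 0.4200
ln(S/K) + (r − q + σ²/2)T = ln(197/200) + (0.047 − 0.015 + 0.42²/2)·1 = -0.0151 + 0.1202 = 0.1051
d₁ = 0.1051 / 0.4200 = 0.2502 which rounds to 0.25
d₂ = d₁ − σ√T = 0.2502 − 0.4200 = -0.1698 which rounds to -0.17
exp(−qT) = exp(−0.015·1) = 0.9851;  exp(−rT) = exp(−0.047·1) = 0.9541
N(−d₂) = N(0.17) = 0.5675;  N(−d₁) = N(-0.25) = 0.4013
P = 200·0.9541·0.5675 − 197·0.9851·0.4013 = 108.2904 − 77.8782 = 30.4122

$30.41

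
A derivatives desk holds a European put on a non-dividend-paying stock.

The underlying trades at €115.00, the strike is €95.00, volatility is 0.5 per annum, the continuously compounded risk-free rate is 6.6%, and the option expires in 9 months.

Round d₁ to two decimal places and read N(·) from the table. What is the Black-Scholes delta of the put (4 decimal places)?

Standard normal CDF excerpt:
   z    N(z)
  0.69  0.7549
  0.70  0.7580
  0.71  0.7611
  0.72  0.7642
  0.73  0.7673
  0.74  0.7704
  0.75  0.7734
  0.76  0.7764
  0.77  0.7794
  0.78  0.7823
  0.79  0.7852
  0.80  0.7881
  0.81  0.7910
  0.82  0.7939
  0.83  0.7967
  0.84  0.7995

T = 0.75;  σ√T = 0.4330
ln(S/K) + (r + σ²/2)T = ln(115/95) + (0.066 + 0.5²/2)·0.75 = 0.1911 + 0.1432 = 0.3343
d₁ = 0.3343 / 0.4330 = 0.7720 ⇒ 0.77
N(d₁) = N(0.77) = 0.7794
Δ_put = N(d₁) − 1 = 0.7794 − 1 = -0.2206

-0.2206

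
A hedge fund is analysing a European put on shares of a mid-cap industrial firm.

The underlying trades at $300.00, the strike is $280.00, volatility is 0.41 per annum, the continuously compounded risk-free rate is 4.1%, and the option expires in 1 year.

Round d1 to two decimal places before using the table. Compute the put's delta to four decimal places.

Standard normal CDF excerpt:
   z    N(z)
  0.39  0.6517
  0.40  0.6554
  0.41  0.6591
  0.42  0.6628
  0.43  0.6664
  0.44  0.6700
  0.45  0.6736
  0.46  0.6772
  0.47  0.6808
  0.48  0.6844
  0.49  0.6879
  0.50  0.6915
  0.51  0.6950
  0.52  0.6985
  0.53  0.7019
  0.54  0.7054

-0.3192

T = 1;  σ√T = 0.4100
d₁ = [ln(300/280) + (0.041 + ½·0.41²)·1] / (σ√T) = (0.0690 + 0.1250) / 0.4100 = 0.4733 which rounds to 0.47
N(d₁) = N(0.47) = 0.6808
Δ_put = N(d₁) − 1 = 0.6808 − 1 = -0.3192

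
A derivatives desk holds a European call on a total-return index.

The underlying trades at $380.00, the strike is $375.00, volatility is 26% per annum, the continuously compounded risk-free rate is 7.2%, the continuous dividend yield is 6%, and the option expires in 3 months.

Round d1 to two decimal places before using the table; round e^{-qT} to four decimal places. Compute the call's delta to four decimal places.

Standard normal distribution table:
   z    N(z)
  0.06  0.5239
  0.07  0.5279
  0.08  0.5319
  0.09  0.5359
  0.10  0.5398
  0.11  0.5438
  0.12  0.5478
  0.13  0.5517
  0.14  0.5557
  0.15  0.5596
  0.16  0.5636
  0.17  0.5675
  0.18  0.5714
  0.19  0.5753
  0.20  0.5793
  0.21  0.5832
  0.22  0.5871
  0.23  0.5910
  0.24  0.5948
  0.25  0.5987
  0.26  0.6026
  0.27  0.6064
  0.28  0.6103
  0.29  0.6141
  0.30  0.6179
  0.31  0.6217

0.5667

σ√T = 0.26·√0.25 = 0.1300
ln(S/K) + (r − q + σ²/2)T = ln(380/375) + (0.072 − 0.06 + 0.26²/2)·0.25 = 0.0132 + 0.0115 = 0.0247
d₁ = 0.0247 / 0.1300 = 0.1900 → 0.19
N(d₁) = N(0.19) = 0.5753
Δ_call = exp(−qT)·N(d₁) = 0.9851·0.5753 = 0.5667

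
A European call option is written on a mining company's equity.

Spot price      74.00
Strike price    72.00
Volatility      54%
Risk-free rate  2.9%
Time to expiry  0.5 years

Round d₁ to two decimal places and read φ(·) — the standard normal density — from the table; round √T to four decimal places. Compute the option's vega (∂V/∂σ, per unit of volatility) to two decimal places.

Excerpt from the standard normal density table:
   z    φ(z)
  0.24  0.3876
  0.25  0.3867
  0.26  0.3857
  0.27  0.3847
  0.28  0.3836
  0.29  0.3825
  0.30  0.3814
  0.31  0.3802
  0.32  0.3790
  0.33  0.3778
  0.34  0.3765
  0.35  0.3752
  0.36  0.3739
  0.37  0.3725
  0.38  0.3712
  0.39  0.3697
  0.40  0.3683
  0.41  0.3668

19.96

T = 0.5;  σ√T = 0.3818
d₁ = [ln(74/72) + (0.029 + ½·0.54²)·0.5] / (σ√T) = (0.0274 + 0.0874) / 0.3818 = 0.3006 ≈ 0.30
√T = √0.5 = 0.7071
φ(d₁) = φ(0.30) = 0.3814
vega = S·φ(d₁)·√T = 74·0.3814·0.7071 = 19.9569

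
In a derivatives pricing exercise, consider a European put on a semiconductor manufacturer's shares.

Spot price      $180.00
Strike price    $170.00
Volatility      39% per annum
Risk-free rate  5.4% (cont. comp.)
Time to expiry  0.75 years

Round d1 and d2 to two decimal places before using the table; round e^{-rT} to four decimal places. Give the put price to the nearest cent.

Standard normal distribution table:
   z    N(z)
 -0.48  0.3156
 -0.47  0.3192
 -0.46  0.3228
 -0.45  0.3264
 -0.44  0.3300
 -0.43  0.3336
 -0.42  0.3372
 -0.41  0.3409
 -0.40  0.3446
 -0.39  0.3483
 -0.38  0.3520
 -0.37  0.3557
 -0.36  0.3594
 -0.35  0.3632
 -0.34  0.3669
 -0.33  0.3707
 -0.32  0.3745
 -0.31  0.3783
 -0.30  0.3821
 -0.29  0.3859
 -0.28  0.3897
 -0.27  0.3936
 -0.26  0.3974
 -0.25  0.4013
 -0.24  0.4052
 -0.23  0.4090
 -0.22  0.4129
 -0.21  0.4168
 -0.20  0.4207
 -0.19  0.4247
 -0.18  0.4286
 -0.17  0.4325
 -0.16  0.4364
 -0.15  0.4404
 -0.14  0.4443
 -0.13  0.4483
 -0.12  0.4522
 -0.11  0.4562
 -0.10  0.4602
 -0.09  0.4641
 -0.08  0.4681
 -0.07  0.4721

$15.72

T = 0.75;  σ√T = 0.3377
d₁ = [ln(180/170) + (0.054 + 0.39²/2)·0.75] / 0.3377 = [0.0572 + 0.0975] / 0.3377 = 0.4580 ≈ 0.46
d₂ = d₁ − σ√T = 0.4580 − 0.3377 = 0.1203 ≈ 0.12
e^(−rT) = e^(−0.054·0.75) = 0.9603
P = 170·0.9603·N(-0.12) − 180·N(-0.46) = 170·0.9603·0.4522 − 180·0.3228 = 73.8221 − 58.1040 = 15.7181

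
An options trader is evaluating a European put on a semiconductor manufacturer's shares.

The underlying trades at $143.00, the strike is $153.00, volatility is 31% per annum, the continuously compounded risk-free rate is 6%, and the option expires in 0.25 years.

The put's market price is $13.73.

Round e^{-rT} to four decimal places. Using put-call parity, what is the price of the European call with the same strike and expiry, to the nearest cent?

exp(−rT) = exp(−0.06·0.25) = 0.9851
Put-call parity: C − P = S − K·e^(−rT) = 143 − 153·0.9851 = 143 − 150.7203 = -7.7203
C = P + (C − P) = 13.73 + (-7.7203) = 6.0097

$6.01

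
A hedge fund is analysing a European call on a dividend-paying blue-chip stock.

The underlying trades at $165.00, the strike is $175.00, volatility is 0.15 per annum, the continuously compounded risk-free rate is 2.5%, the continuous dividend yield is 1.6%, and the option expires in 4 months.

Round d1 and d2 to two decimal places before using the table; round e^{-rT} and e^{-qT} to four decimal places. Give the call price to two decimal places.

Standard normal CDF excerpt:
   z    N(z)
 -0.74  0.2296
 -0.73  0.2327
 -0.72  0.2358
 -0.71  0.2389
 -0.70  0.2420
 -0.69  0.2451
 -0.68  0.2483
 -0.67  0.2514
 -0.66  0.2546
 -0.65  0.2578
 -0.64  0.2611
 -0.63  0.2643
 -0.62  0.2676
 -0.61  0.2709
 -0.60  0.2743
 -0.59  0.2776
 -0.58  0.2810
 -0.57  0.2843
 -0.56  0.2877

$2.48

T = 0.3333;  σ√T = 0.0866
ln(S/K) + (r − q + σ²/2)T = ln(165/175) + (0.025 − 0.016 + 0.15²/2)·0.3333 = -0.0588 + 0.0067 = -0.0521
d₁ = -0.0521 / 0.0866 = -0.6015 ≈ -0.60
d₂ = d₁ − σ√T = -0.6015 − 0.0866 = -0.6881 ≈ -0.69
exp(−qT) = exp(−0.016·0.3333) = 0.9947;  exp(−rT) = exp(−0.025·0.3333) = 0.9917
C = 165·0.9947·N(-0.60) − 175·0.9917·N(-0.69) = 165·0.9947·0.2743 − 175·0.9917·0.2451 = 45.0196 − 42.5365 = 2.4831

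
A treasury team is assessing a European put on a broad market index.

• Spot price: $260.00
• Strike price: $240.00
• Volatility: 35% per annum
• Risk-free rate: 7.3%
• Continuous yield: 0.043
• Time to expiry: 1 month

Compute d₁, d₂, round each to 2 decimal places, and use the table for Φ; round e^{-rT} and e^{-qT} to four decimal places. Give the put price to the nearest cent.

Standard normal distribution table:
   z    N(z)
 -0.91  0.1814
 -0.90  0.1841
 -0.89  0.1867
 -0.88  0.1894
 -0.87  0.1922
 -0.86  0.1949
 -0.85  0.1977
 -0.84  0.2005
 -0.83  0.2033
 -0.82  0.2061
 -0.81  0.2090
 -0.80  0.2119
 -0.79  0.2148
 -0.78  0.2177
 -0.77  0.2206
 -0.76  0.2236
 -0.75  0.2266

σ√T = 0.35·√0.08333 = 0.1010
d₁ = [ln(260/240) + (0.073 − 0.043 + 0.35²/2)·0.08333] / 0.1010 = [0.0800 + 0.0076] / 0.1010 = 0.8675 ⇒ 0.87
d₂ = d₁ − σ√T = 0.8675 − 0.1010 = 0.7664 ⇒ 0.77
exp(−qT) = exp(−0.043·0.08333) = 0.9964;  exp(−rT) = exp(−0.073·0.08333) = 0.9939
P = 240·0.9939·N(-0.77) − 260·0.9964·N(-0.87) = 240·0.9939·0.2206 − 260·0.9964·0.1922 = 52.6210 − 49.7921 = 2.8289

$2.83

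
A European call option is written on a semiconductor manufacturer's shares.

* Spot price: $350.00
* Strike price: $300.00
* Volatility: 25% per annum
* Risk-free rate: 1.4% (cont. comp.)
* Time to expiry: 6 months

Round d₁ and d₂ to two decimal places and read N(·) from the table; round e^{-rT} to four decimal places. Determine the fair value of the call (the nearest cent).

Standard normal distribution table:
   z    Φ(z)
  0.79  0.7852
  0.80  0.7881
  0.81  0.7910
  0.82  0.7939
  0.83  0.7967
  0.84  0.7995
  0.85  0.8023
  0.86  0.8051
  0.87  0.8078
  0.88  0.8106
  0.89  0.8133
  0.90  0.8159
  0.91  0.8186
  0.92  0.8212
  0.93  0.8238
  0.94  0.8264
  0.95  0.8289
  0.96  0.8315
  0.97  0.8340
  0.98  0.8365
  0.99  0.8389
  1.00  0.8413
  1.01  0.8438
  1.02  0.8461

σ√T = 0.25 × 0.7071 = 0.1768
ln(S/K) + (r + σ²/2)T = ln(350/300) + (0.014 + 0.25²/2)·0.5 = 0.1542 + 0.0226 = 0.1768
d₁ = 0.1768 / 0.1768 = 1.0000 which rounds to 1.00
d₂ = d₁ − σ√T = 1.0000 − 0.1768 = 0.8232 which rounds to 0.82
e^(−rT) = e^(−0.014·0.5) = 0.9930
N(d₁) = N(1.00) = 0.8413;  N(d₂) = N(0.82) = 0.7939
C = 350·0.8413 − 300·0.9930·0.7939 = 294.4550 − 236.5028 = 57.9522

$57.95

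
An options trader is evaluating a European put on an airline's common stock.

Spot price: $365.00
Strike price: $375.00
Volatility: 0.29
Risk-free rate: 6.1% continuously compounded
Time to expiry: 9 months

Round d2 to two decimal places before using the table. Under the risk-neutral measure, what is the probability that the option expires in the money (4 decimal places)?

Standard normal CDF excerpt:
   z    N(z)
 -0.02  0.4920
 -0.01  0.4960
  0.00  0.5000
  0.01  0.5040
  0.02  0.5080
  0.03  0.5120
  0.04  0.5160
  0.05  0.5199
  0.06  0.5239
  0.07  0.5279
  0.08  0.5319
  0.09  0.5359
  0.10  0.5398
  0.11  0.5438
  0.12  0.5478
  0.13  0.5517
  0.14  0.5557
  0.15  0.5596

T = 0.75;  σ√T = 0.2511
d₁ = [ln(365/375) + (0.061 + 0.29²/2)·0.75] / 0.2511 = [-0.0270 + 0.0773] / 0.2511 = 0.2001 ≈ 0.20
d₂ = d₁ − σ√T = 0.2001 − 0.2511 = -0.0510 ≈ -0.05
Risk-neutral Pr[S_T < K] = N(−d₂) = N(0.05) = 0.5199

0.5199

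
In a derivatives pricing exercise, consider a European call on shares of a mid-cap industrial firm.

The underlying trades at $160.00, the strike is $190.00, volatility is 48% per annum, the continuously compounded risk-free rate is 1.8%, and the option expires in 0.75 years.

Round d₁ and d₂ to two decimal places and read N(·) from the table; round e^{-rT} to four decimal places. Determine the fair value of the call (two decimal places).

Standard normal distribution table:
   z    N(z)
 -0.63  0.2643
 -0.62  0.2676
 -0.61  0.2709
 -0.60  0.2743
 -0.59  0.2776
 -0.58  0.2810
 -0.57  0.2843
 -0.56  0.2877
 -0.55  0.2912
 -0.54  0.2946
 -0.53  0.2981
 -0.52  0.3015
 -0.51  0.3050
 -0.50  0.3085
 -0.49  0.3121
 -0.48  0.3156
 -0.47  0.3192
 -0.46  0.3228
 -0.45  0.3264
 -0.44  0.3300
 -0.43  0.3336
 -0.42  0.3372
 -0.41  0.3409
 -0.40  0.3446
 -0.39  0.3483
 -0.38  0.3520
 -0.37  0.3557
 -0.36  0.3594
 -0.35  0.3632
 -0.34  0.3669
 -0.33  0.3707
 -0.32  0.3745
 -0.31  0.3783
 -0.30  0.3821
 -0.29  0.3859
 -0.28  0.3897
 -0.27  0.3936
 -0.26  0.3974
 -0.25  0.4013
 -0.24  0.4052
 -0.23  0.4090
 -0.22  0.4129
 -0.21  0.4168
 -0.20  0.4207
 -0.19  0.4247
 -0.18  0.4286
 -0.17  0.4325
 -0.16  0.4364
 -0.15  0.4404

$17.16

σ√T = 0.48 × 0.8660 = 0.4157
d₁ = [ln(160/190) + (0.018 + 0.48²/2)·0.75] / 0.4157 = [-0.1719 + 0.0999] / 0.4157 = -0.1731 ⇒ -0.17
d₂ = d₁ − σ√T = -0.1731 − 0.4157 = -0.5888 ⇒ -0.59
e^(−rT) = e^(−0.018·0.75) = 0.9866
C = 160·N(-0.17) − 190·0.9866·N(-0.59) = 160·0.4325 − 190·0.9866·0.2776 = 69.2000 − 52.0372 = 17.1628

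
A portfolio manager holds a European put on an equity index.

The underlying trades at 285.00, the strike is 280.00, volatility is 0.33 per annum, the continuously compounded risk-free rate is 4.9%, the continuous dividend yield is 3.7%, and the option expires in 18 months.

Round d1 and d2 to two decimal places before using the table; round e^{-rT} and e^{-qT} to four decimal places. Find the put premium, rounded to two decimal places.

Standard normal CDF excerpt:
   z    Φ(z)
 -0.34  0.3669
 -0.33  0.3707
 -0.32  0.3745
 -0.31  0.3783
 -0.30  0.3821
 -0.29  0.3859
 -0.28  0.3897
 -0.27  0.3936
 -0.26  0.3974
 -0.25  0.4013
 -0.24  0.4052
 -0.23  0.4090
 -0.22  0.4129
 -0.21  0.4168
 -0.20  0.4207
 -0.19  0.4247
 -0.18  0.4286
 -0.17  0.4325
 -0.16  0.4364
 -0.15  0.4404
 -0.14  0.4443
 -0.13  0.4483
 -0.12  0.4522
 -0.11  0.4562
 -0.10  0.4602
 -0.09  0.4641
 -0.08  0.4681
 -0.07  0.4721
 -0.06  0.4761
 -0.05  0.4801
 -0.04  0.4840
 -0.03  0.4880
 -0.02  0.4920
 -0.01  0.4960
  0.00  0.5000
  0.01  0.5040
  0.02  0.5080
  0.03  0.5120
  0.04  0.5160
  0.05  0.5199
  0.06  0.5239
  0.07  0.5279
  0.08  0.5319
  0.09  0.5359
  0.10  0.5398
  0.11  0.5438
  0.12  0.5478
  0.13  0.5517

37.43

T = 1.5;  σ√T = 0.4042
d₁ = [ln(285/280) + (0.049 − 0.037 + 0.33²/2)·1.5] / 0.4042 = [0.0177 + 0.0997] / 0.4042 = 0.2904 ≈ 0.29
d₂ = d₁ − σ√T = 0.2904 − 0.4042 = -0.1138 ≈ -0.11
e^(−qT) = e^(−0.037·1.5) = 0.9460;  e^(−rT) = e^(−0.049·1.5) = 0.9291
N(−d₂) = N(0.11) = 0.5438;  N(−d₁) = N(-0.29) = 0.3859
P = 280·0.9291·0.5438 − 285·0.9460·0.3859 = 141.4685 − 104.0425 = 37.4260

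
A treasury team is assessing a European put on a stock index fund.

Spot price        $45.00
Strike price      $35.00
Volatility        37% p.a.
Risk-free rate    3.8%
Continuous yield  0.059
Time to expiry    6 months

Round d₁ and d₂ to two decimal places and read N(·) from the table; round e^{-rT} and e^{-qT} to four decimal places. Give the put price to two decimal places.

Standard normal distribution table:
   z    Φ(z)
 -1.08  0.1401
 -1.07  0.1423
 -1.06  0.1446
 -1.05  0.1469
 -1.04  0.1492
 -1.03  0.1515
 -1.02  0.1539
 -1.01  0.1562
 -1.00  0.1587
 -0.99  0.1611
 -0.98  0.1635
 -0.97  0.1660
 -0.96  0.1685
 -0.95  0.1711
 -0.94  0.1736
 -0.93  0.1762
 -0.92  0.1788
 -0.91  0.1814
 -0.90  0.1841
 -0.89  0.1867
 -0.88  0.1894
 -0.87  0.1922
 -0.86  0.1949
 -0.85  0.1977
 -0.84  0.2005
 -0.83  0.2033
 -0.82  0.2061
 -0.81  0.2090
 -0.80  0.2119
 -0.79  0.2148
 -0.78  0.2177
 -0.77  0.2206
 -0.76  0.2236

$0.96

σ√T = 0.37 × 0.7071 = 0.2616
ln(S/K) + (r − q + σ²/2)T = ln(45/35) + (0.038 − 0.059 + 0.37²/2)·0.5 = 0.2513 + 0.0237 = 0.2750
d₁ = 0.2750 / 0.2616 = 1.0513 ≈ 1.05
d₂ = d₁ − σ√T = 1.0513 − 0.2616 = 0.7896 ≈ 0.79
e^(−qT) = e^(−0.059·0.5) = 0.9709;  e^(−rT) = e^(−0.038·0.5) = 0.9812
N(−d₂) = N(-0.79) = 0.2148;  N(−d₁) = N(-1.05) = 0.1469
P = 35·0.9812·0.2148 − 45·0.9709·0.1469 = 7.3767 − 6.4181 = 0.9585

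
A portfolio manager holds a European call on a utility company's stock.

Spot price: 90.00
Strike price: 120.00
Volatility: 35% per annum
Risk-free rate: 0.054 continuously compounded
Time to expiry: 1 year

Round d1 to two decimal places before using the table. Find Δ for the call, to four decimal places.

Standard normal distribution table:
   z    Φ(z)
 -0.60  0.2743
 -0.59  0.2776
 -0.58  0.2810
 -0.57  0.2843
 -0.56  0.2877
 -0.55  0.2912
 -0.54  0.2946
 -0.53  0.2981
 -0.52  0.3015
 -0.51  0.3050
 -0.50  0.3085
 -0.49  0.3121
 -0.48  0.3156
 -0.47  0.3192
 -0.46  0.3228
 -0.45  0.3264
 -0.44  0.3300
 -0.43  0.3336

0.3121

T = 1;  σ√T = 0.3500
d₁ = [ln(90/120) + (0.054 + ½·0.35²)·1] / (σ√T) = (-0.2877 + 0.1152) / 0.3500 = -0.4927 ≈ -0.49
N(d₁) = N(-0.49) = 0.3121
Δ_call = N(d₁) = 0.3121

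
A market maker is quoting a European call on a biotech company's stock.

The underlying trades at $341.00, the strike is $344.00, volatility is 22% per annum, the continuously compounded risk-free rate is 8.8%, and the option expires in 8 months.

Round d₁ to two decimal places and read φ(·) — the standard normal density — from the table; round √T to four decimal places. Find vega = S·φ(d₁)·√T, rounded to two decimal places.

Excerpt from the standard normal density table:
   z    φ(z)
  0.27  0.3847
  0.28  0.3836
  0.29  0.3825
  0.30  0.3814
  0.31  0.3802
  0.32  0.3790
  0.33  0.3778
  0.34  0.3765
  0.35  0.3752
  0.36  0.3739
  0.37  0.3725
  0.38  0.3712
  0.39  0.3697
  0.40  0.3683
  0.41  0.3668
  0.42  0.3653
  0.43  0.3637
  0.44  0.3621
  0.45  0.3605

σ√T = 0.22·√0.6667 = 0.1796
ln(S/K) + (r + σ²/2)T = ln(341/344) + (0.088 + 0.22²/2)·0.6667 = -0.0088 + 0.0748 = 0.0660
d₁ = 0.0660 / 0.1796 = 0.3677 → 0.37
√T = √0.6667 = 0.8165
φ(d₁) = φ(0.37) = 0.3725
vega = S·φ(d₁)·√T = 341·0.3725·0.8165 = 103.7139

103.71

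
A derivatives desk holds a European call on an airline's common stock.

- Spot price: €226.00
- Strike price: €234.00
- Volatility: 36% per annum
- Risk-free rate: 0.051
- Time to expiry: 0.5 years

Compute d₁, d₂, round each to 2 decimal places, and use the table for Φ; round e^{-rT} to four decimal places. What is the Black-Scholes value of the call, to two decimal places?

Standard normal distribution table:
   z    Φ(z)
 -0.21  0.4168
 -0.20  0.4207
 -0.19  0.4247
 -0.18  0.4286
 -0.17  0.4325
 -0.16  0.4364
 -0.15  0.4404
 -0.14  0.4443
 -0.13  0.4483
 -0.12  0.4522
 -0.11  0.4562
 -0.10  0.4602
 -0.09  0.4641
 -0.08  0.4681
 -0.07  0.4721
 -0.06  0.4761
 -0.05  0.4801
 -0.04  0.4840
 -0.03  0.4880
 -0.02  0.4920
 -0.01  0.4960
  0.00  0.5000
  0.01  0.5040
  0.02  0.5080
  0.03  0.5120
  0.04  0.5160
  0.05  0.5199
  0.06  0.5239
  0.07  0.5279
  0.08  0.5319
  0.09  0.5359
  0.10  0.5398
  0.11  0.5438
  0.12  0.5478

€21.57

σ√T = 0.36 × 0.7071 = 0.2546
d₁ = [ln(226/234) + (0.051 + ½·0.36²)·0.5] / (σ√T) = (-0.0348 + 0.0579) / 0.2546 = 0.0908 ≈ 0.09
d₂ = 0.0908 − 0.2546 = -0.1638 ≈ -0.16
exp(−rT) = exp(−0.051·0.5) = 0.9748
N(d₁) = N(0.09) = 0.5359;  N(d₂) = N(-0.16) = 0.4364
C = 226·0.5359 − 234·0.9748·0.4364 = 121.1134 − 99.5442 = 21.5692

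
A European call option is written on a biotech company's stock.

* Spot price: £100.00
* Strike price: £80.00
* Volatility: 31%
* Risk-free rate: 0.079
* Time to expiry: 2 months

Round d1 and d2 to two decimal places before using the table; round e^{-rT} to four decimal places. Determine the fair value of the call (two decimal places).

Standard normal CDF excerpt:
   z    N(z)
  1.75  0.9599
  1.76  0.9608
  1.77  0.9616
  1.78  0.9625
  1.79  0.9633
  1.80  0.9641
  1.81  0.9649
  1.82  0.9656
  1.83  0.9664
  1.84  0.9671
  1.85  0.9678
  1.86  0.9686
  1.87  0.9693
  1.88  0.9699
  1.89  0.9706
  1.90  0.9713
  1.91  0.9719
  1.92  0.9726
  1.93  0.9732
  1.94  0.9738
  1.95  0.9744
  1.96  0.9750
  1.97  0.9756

£21.20

σ√T = 0.31·√0.1667 = 0.1266
ln(S/K) + (r + σ²/2)T = ln(100/80) + (0.079 + 0.31²/2)·0.1667 = 0.2231 + 0.0212 = 0.2443
d₁ = 0.2443 / 0.1266 = 1.9305 ≈ 1.93
d₂ = d₁ − σ√T = 1.9305 − 0.1266 = 1.8039 ≈ 1.80
exp(−rT) = exp(−0.079·0.1667) = 0.9869
C = 100·N(1.93) − 80·0.9869·N(1.80) = 100·0.9732 − 80·0.9869·0.9641 = 97.3200 − 76.1176 = 21.2024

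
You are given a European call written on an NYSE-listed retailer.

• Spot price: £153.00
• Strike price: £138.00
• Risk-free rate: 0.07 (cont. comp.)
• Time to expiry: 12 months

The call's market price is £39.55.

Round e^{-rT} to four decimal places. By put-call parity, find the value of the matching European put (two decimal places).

exp(−rT) = exp(−0.07·1) = 0.9324
Put-call parity: C − P = S − K·e^(−rT) = 153 − 138·0.9324 = 153 − 128.6712 = 24.3288
P = C − (C − P) = 39.55 − (24.3288) = 15.2212

£15.22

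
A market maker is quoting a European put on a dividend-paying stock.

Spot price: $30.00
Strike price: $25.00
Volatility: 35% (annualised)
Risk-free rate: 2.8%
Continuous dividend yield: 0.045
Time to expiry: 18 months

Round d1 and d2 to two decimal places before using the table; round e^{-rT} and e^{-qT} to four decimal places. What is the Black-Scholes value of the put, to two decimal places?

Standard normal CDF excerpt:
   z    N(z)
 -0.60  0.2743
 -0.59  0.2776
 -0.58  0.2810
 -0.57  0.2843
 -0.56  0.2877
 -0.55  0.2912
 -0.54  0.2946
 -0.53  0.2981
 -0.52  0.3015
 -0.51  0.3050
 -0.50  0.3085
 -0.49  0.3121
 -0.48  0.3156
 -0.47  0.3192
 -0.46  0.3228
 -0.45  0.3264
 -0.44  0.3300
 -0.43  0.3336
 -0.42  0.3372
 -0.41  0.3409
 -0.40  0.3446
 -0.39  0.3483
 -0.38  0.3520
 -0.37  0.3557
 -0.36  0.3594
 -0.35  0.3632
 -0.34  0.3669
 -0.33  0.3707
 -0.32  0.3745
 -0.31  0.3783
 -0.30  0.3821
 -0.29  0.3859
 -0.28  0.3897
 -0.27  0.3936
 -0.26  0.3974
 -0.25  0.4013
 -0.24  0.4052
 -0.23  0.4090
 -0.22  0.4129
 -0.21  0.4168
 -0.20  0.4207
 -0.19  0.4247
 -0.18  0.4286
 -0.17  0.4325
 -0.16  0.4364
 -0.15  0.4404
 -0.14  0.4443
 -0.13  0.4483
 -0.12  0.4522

$2.68

σ√T = 0.35·√1.5 = 0.4287
ln(S/K) + (r − q + σ²/2)T = ln(30/25) + (0.028 − 0.045 + 0.35²/2)·1.5 = 0.1823 + 0.0664 = 0.2487
d₁ = 0.2487 / 0.4287 = 0.5802 ≈ 0.58
d₂ = d₁ − σ√T = 0.5802 − 0.4287 = 0.1515 ≈ 0.15
e^(−qT) = e^(−0.045·1.5) = 0.9347;  e^(−rT) = e^(−0.028·1.5) = 0.9589
P = 25·0.9589·N(-0.15) − 30·0.9347·N(-0.58) = 25·0.9589·0.4404 − 30·0.9347·0.2810 = 10.5575 − 7.8795 = 2.6780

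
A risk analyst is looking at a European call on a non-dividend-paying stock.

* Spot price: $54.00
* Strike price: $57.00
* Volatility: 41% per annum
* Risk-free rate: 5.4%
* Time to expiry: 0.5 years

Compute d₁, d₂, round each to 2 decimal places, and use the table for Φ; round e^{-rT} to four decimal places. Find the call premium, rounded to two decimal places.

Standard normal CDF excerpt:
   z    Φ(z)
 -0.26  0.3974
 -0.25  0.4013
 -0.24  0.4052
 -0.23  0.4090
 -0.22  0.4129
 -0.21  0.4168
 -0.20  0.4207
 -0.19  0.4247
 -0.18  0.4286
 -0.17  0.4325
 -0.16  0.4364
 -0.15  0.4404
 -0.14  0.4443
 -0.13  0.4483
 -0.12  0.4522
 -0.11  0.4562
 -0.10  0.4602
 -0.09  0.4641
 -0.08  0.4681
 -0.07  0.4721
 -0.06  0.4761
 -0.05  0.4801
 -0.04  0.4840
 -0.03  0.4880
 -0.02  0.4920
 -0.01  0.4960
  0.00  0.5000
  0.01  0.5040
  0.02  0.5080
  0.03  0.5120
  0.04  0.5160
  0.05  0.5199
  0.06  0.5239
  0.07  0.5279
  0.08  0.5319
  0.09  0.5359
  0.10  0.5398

T = 0.5;  σ√T = 0.2899
d₁ = [ln(54/57) + (0.054 + 0.41²/2)·0.5] / 0.2899 = [-0.0541 + 0.0690] / 0.2899 = 0.0516 which rounds to 0.05
d₂ = d₁ − σ√T = 0.0516 − 0.2899 = -0.2383 which rounds to -0.24
e^(−rT) = e^(−0.054·0.5) = 0.9734
N(d₁) = N(0.05) = 0.5199;  N(d₂) = N(-0.24) = 0.4052
C = 54·0.5199 − 57·0.9734·0.4052 = 28.0746 − 22.4820 = 5.5926

$5.59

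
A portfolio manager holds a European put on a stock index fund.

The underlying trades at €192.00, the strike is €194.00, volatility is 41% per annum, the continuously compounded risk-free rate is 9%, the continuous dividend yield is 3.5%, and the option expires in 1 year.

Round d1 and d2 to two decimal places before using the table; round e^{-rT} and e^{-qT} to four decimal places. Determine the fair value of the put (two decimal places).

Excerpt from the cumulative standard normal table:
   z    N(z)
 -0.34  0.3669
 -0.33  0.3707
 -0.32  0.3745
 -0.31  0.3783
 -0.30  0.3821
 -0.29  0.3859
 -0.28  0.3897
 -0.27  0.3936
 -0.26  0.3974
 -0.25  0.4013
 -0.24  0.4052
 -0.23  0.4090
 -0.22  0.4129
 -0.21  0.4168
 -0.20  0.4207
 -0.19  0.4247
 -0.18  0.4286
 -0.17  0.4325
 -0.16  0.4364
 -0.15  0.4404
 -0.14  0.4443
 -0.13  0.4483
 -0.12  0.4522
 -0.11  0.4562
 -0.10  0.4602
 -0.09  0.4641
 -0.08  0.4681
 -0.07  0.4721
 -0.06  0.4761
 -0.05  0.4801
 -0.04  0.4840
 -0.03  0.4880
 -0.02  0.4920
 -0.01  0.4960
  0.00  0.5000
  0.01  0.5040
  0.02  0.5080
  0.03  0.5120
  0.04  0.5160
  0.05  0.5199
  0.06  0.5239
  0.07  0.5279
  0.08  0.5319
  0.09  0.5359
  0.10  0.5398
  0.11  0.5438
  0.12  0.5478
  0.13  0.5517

€25.57

T = 1;  σ√T = 0.4100
d₁ = [ln(192/194) + (0.09 − 0.035 + 0.41²/2)·1] / 0.4100 = [-0.0104 + 0.1390] / 0.4100 = 0.3139 → 0.31
d₂ = d₁ − σ√T = 0.3139 − 0.4100 = -0.0961 → -0.10
exp(−qT) = exp(−0.035·1) = 0.9656;  exp(−rT) = exp(−0.09·1) = 0.9139
P = 194·0.9139·N(0.10) − 192·0.9656·N(-0.31) = 194·0.9139·0.5398 − 192·0.9656·0.3783 = 95.7047 − 70.1350 = 25.5697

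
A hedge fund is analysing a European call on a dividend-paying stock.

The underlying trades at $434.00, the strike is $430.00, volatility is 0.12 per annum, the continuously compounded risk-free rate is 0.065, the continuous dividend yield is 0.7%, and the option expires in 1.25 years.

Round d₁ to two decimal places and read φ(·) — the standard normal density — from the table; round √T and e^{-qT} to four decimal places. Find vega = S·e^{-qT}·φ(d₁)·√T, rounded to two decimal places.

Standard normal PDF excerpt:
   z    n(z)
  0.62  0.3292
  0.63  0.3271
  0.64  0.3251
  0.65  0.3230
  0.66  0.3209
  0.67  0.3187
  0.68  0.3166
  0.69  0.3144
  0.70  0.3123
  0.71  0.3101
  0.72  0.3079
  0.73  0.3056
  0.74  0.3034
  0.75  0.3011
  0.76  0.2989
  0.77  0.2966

σ√T = 0.12·√1.25 = 0.1342
d₁ = [ln(434/430) + (0.065 − 0.007 + 0.12²/2)·1.25] / 0.1342 = [0.0093 + 0.0815] / 0.1342 = 0.6765 ≈ 0.68
√T = √1.25 = 1.1180
φ(d₁) = φ(0.68) = 0.3166
exp(−qT) = exp(−0.007·1.25) = 0.9913
vega = S·exp(−qT)·φ(d₁)·√T = 434·0.9913·0.3166·1.1180 = 152.2816

152.28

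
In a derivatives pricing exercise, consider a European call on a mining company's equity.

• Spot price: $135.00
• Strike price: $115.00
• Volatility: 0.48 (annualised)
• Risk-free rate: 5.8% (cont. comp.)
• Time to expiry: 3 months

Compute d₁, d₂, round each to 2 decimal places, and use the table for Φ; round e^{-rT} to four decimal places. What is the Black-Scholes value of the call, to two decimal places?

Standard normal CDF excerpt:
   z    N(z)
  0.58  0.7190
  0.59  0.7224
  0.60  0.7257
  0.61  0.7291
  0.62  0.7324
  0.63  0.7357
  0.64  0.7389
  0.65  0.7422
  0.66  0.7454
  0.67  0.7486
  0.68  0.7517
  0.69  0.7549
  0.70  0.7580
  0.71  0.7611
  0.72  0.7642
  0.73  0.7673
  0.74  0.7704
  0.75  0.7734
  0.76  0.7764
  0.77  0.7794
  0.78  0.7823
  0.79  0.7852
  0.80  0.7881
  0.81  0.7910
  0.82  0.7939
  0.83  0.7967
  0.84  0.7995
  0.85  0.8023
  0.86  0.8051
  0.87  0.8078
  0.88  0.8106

σ√T = 0.48 × 0.5000 = 0.2400
ln(S/K) + (r + σ²/2)T = ln(135/115) + (0.058 + 0.48²/2)·0.25 = 0.1603 + 0.0433 = 0.2036
d₁ = 0.2036 / 0.2400 = 0.8485 which rounds to 0.85
d₂ = d₁ − σ√T = 0.8485 − 0.2400 = 0.6085 which rounds to 0.61
exp(−rT) = exp(−0.058·0.25) = 0.9856
N(d₁) = N(0.85) = 0.8023;  N(d₂) = N(0.61) = 0.7291
C = 135·0.8023 − 115·0.9856·0.7291 = 108.3105 − 82.6391 = 25.6714

$25.67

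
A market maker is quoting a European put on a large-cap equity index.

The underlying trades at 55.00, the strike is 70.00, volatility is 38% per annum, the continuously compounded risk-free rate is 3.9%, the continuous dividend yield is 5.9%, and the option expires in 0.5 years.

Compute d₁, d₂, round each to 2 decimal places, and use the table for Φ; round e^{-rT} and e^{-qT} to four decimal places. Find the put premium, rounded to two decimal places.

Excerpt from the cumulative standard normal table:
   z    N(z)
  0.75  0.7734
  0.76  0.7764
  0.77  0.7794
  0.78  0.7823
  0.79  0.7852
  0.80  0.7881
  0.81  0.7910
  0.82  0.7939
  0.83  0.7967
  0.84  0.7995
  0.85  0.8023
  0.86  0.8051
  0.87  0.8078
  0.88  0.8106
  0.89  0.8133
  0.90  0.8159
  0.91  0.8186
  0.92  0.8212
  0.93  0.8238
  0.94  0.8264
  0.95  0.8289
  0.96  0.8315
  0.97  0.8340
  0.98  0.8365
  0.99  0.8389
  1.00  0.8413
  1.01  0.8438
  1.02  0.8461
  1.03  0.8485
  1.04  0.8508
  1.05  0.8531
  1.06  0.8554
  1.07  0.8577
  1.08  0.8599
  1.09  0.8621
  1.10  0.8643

16.80

σ√T = 0.38·√0.5 = 0.2687
d₁ = [ln(55/70) + (0.039 − 0.059 + ½·0.38²)·0.5] / (σ√T) = (-0.2412 + 0.0261) / 0.2687 = -0.8004 ≈ -0.80
d₂ = -0.8004 − 0.2687 = -1.0691 ≈ -1.07
e^(−qT) = e^(−0.059·0.5) = 0.9709;  e^(−rT) = e^(−0.039·0.5) = 0.9807
N(−d₂) = N(1.07) = 0.8577;  N(−d₁) = N(0.80) = 0.7881
P = 70·0.9807·0.8577 − 55·0.9709·0.7881 = 58.8802 − 42.0841 = 16.7961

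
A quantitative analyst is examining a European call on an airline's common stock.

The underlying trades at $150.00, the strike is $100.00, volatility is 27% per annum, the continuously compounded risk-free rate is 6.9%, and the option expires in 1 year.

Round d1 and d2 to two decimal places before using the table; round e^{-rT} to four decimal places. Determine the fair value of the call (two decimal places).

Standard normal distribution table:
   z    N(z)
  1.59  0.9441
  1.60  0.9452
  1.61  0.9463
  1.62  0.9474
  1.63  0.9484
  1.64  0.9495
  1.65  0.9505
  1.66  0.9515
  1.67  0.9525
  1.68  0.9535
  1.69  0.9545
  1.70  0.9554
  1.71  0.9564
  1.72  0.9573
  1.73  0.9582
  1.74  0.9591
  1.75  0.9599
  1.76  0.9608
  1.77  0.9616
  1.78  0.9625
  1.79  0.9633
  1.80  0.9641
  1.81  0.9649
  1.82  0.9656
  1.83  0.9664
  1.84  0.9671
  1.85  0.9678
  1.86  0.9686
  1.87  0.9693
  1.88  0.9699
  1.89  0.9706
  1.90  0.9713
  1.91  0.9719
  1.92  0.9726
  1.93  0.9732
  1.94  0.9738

$57.17

σ√T = 0.27 × 1.0000 = 0.2700
d₁ = [ln(150/100) + (0.069 + 0.27²/2)·1] / 0.2700 = [0.4055 + 0.1055] / 0.2700 = 1.8923 which rounds to 1.89
d₂ = d₁ − σ√T = 1.8923 − 0.2700 = 1.6223 which rounds to 1.62
exp(−rT) = exp(−0.069·1) = 0.9333
N(d₁) = N(1.89) = 0.9706;  N(d₂) = N(1.62) = 0.9474
C = 150·0.9706 − 100·0.9333·0.9474 = 145.5900 − 88.4208 = 57.1692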